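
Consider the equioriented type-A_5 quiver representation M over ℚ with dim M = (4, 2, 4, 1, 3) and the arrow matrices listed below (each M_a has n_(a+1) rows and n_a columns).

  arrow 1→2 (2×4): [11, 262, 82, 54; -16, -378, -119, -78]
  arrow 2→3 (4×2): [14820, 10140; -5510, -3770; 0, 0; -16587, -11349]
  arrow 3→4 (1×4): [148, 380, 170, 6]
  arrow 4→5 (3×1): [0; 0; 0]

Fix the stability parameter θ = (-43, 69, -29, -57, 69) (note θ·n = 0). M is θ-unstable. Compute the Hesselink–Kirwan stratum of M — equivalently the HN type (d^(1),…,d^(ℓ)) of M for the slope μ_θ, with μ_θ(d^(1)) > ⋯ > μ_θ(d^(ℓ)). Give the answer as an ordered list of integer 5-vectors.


Barcode: M ≅ I[1,1]^2, I[1,2], I[1,4], I[3,3]^3, I[5,5]^3. HN layers by μ_θ (4 steps, strictly decreasing):
  μ^(1)=69; μ^(2)=-17/3; μ^(3)=-29; μ^(4)=-43

((0, 1, 0, 0, 3); (0, 1, 1, 1, 0); (0, 0, 3, 0, 0); (4, 0, 0, 0, 0))


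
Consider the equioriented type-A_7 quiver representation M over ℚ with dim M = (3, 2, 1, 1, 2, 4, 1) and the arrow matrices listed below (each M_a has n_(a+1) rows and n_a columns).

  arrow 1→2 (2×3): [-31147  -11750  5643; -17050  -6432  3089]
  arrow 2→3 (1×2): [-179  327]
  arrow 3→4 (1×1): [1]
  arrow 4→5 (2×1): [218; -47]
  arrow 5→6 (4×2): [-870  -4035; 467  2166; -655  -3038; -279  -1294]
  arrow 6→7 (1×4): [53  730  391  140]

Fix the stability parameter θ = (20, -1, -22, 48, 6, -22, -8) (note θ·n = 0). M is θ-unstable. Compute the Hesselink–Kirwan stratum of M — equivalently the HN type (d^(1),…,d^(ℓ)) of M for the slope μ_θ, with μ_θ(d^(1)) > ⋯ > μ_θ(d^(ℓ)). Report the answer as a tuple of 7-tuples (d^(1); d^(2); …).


Interval decomposition of M: I[1,1], I[1,2], I[1,7], I[5,6], I[6,6]^2.
HN type (ℓ=6): μ^(1)=20; μ^(2)=19/2; μ^(3)=6; μ^(4)=-1; μ^(5)=-8; μ^(6)=-22

((1, 0, 0, 0, 0, 0, 0); (1, 1, 0, 0, 0, 0, 0); (0, 0, 0, 1, 1, 1, 1); (1, 1, 1, 0, 0, 0, 0); (0, 0, 0, 0, 1, 1, 0); (0, 0, 0, 0, 0, 2, 0))


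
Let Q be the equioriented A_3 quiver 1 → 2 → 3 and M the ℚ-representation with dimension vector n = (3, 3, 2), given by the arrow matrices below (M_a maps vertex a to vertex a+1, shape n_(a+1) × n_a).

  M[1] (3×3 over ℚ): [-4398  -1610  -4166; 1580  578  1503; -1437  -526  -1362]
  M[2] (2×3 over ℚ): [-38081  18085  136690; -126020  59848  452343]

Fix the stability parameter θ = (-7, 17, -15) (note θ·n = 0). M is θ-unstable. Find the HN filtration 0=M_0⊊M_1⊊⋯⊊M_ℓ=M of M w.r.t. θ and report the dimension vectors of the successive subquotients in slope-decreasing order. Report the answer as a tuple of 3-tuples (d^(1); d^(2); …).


Via rank(M_{q-1}∘⋯∘M_p): M ≅ I[1,2], I[1,3]^2.
μ_θ-semistable layers: μ^(1)=17; μ^(2)=1; μ^(3)=-7

((0, 1, 0); (0, 2, 2); (3, 0, 0))


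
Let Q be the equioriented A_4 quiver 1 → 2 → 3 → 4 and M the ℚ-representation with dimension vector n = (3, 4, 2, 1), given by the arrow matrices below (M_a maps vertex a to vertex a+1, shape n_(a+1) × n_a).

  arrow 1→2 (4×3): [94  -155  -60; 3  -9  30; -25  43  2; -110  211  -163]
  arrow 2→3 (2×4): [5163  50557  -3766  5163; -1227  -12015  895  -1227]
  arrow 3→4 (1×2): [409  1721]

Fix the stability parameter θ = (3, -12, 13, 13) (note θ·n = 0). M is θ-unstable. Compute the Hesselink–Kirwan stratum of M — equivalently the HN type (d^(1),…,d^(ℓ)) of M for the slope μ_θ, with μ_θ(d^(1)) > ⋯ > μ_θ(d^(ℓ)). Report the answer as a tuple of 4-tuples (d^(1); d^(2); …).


Interval decomposition of M: I[1,2], I[1,3], I[1,4], I[2,2].
HN type (ℓ=3): μ^(1)=13; μ^(2)=-9/2; μ^(3)=-12

((0, 0, 2, 1); (3, 3, 0, 0); (0, 1, 0, 0))


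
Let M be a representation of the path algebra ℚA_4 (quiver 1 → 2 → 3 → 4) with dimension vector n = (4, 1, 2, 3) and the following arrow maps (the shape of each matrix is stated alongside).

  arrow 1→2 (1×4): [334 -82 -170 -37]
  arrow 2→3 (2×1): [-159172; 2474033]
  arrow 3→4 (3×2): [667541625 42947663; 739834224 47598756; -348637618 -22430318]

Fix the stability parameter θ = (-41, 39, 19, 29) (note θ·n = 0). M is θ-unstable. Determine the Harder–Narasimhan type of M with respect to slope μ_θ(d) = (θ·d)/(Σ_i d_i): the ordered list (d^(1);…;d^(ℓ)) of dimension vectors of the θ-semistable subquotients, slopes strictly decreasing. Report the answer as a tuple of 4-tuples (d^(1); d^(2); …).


Interval decomposition of M: I[1,1]^3, I[1,4], I[3,4], I[4,4].
HN type (ℓ=3): μ^(1)=29; μ^(2)=19; μ^(3)=-41

((0, 1, 1, 3); (0, 0, 1, 0); (4, 0, 0, 0))


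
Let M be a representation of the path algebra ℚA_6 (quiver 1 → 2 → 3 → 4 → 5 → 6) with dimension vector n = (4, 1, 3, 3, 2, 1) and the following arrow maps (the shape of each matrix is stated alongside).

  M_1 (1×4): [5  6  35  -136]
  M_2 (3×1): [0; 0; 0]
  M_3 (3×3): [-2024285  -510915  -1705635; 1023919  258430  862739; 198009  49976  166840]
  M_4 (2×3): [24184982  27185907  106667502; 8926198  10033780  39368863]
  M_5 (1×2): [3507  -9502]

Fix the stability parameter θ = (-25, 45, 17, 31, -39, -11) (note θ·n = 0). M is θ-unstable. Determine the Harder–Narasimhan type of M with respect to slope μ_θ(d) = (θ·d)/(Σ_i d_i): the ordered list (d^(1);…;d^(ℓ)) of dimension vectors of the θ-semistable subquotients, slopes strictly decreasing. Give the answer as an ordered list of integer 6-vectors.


Barcode: M ≅ I[1,1]^3, I[1,2], I[3,4], I[3,5], I[3,6]. HN layers by μ_θ (6 steps, strictly decreasing):
  μ^(1)=45; μ^(2)=31; μ^(3)=17; μ^(4)=3; μ^(5)=-1/2; μ^(6)=-25

((0, 1, 0, 0, 0, 0); (0, 0, 0, 1, 0, 0); (0, 0, 1, 0, 0, 0); (0, 0, 1, 1, 1, 0); (0, 0, 1, 1, 1, 1); (4, 0, 0, 0, 0, 0))


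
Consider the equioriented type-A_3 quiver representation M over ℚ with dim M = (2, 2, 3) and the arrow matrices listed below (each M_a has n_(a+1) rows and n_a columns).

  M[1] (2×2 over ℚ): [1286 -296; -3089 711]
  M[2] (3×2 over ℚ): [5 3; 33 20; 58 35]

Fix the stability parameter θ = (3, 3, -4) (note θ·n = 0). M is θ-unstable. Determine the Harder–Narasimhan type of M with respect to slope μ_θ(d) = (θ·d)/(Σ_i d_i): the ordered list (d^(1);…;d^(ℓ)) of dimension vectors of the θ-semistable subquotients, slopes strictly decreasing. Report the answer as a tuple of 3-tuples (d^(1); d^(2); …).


Barcode: M ≅ I[1,3]^2, I[3,3]. HN layers by μ_θ (2 steps, strictly decreasing):
  μ^(1)=2/3; μ^(2)=-4

((2, 2, 2); (0, 0, 1))


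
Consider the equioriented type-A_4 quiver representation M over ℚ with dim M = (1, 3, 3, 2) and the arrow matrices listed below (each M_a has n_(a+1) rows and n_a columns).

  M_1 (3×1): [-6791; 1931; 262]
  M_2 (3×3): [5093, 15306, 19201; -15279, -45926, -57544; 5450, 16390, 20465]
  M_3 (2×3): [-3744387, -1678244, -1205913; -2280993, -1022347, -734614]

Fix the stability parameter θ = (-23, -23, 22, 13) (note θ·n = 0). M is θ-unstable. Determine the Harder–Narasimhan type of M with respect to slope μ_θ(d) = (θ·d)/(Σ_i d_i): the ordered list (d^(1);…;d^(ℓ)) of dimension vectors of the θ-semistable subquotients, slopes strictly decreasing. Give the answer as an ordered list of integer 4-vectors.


Via rank(M_{q-1}∘⋯∘M_p): M ≅ I[1,4], I[2,3], I[2,4].
μ_θ-semistable layers: μ^(1)=22; μ^(2)=35/2; μ^(3)=-23

((0, 0, 1, 0); (0, 0, 2, 2); (1, 3, 0, 0))


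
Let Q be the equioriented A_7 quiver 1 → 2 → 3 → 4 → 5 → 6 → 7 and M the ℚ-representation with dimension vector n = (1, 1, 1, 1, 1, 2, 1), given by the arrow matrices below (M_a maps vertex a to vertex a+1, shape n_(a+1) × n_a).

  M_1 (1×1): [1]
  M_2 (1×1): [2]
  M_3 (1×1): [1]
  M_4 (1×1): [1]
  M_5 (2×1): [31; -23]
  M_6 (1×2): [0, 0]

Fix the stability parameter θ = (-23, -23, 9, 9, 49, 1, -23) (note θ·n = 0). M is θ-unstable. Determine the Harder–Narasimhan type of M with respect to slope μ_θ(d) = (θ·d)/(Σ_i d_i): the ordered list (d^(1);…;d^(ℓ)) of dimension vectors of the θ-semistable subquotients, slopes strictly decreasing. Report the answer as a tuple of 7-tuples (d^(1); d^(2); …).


Via rank(M_{q-1}∘⋯∘M_p): M ≅ I[1,6], I[6,6], I[7,7].
μ_θ-semistable layers: μ^(1)=25; μ^(2)=9; μ^(3)=1; μ^(4)=-23

((0, 0, 0, 0, 1, 1, 0); (0, 0, 1, 1, 0, 0, 0); (0, 0, 0, 0, 0, 1, 0); (1, 1, 0, 0, 0, 0, 1))


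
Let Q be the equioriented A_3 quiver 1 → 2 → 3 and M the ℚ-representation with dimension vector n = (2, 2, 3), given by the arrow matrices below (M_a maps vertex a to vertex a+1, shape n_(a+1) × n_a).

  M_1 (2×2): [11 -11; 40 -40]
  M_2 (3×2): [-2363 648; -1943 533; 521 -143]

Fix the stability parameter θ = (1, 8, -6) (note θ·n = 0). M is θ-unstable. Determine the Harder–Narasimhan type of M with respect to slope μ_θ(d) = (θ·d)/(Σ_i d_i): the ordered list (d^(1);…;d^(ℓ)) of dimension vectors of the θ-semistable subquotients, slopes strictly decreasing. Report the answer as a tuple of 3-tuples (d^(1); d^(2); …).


Barcode: M ≅ I[1,1], I[1,3], I[2,3], I[3,3]. HN layers by μ_θ (2 steps, strictly decreasing):
  μ^(1)=1; μ^(2)=-6

((2, 2, 2); (0, 0, 1))


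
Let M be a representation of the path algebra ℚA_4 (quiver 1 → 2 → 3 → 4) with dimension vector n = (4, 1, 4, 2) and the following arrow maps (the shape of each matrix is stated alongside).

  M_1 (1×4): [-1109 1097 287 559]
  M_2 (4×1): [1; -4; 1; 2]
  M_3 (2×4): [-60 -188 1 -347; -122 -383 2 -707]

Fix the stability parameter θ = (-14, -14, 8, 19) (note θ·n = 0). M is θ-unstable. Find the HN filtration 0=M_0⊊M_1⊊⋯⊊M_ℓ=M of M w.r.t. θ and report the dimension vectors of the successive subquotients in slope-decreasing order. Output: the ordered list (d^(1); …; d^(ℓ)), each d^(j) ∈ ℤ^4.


Via rank(M_{q-1}∘⋯∘M_p): M ≅ I[1,1]^3, I[1,4], I[3,3]^2, I[3,4].
μ_θ-semistable layers: μ^(1)=19; μ^(2)=8; μ^(3)=-14

((0, 0, 0, 2); (0, 0, 4, 0); (4, 1, 0, 0))


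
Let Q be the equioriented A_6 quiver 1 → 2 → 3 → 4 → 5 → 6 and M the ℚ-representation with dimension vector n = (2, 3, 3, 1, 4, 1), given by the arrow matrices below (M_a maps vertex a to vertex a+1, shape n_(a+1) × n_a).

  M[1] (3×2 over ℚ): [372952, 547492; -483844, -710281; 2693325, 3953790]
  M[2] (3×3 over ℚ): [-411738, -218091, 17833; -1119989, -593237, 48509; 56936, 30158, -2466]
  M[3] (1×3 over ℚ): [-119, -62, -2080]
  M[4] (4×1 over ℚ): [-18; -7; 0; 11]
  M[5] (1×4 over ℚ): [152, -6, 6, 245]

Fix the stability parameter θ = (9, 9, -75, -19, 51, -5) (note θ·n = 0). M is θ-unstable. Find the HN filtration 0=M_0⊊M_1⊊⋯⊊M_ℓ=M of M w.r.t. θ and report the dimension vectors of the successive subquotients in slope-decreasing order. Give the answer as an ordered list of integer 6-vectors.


Via rank(M_{q-1}∘⋯∘M_p): M ≅ I[1,3], I[1,6], I[2,2], I[3,3], I[5,5]^3.
μ_θ-semistable layers: μ^(1)=51; μ^(2)=23; μ^(3)=9; μ^(4)=-19; μ^(5)=-75

((0, 0, 0, 0, 3, 0); (0, 0, 0, 0, 1, 1); (0, 1, 0, 0, 0, 0); (2, 2, 2, 1, 0, 0); (0, 0, 1, 0, 0, 0))


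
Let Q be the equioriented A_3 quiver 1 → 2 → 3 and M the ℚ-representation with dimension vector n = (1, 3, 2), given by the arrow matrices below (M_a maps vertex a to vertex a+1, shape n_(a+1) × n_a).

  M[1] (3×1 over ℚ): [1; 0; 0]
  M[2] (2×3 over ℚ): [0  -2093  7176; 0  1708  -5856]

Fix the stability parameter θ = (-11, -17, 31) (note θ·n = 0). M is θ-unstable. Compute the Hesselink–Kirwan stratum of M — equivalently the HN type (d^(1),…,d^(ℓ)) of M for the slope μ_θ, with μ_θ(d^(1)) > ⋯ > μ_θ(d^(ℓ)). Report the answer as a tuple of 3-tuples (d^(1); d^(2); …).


Interval decomposition of M: I[1,2], I[2,2], I[2,3], I[3,3].
HN type (ℓ=3): μ^(1)=31; μ^(2)=-14; μ^(3)=-17

((0, 0, 2); (1, 1, 0); (0, 2, 0))


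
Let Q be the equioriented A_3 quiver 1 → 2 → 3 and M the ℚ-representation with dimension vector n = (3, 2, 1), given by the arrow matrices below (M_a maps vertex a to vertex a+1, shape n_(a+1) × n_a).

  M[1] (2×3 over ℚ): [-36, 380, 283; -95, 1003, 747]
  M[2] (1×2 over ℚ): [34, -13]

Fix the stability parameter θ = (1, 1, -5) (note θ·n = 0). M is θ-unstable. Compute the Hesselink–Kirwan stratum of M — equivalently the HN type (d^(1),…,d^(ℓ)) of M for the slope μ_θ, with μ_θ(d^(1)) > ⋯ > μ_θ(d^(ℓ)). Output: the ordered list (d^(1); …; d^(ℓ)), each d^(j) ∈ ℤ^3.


Barcode: M ≅ I[1,1], I[1,2], I[1,3]. HN layers by μ_θ (2 steps, strictly decreasing):
  μ^(1)=1; μ^(2)=-1

((2, 1, 0); (1, 1, 1))


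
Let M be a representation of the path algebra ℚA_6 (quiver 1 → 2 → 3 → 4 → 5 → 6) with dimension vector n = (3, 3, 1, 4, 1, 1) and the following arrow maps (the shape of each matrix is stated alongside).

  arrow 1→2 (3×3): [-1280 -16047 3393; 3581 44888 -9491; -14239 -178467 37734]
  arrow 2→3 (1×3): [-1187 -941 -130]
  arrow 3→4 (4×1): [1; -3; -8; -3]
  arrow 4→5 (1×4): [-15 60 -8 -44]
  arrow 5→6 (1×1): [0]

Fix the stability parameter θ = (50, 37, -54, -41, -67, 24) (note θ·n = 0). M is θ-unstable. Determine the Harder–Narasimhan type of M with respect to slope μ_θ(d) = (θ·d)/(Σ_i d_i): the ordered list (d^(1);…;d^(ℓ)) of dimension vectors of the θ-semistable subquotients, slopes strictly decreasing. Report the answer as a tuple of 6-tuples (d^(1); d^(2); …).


Barcode: M ≅ I[1,1], I[1,2], I[1,5], I[2,2], I[4,4]^3, I[6,6]. HN layers by μ_θ (6 steps, strictly decreasing):
  μ^(1)=50; μ^(2)=87/2; μ^(3)=37; μ^(4)=24; μ^(5)=-15; μ^(6)=-41

((1, 0, 0, 0, 0, 0); (1, 1, 0, 0, 0, 0); (0, 1, 0, 0, 0, 0); (0, 0, 0, 0, 0, 1); (1, 1, 1, 1, 1, 0); (0, 0, 0, 3, 0, 0))


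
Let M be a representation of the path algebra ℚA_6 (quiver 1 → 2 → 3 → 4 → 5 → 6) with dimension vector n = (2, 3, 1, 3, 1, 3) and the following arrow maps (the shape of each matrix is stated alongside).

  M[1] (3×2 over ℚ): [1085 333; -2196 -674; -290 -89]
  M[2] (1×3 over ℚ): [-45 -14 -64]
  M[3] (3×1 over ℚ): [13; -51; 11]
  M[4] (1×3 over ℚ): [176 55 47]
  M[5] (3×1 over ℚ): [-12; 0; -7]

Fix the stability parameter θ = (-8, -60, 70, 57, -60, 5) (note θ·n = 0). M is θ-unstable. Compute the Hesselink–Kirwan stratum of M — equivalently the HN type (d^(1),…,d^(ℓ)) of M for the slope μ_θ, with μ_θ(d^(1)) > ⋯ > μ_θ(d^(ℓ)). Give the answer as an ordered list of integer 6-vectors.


Interval decomposition of M: I[1,2], I[1,4], I[2,2], I[4,4], I[4,6], I[6,6]^2.
HN type (ℓ=6): μ^(1)=127/2; μ^(2)=57; μ^(3)=5; μ^(4)=-3/2; μ^(5)=-34; μ^(6)=-60

((0, 0, 1, 1, 0, 0); (0, 0, 0, 1, 0, 0); (0, 0, 0, 0, 0, 3); (0, 0, 0, 1, 1, 0); (2, 2, 0, 0, 0, 0); (0, 1, 0, 0, 0, 0))


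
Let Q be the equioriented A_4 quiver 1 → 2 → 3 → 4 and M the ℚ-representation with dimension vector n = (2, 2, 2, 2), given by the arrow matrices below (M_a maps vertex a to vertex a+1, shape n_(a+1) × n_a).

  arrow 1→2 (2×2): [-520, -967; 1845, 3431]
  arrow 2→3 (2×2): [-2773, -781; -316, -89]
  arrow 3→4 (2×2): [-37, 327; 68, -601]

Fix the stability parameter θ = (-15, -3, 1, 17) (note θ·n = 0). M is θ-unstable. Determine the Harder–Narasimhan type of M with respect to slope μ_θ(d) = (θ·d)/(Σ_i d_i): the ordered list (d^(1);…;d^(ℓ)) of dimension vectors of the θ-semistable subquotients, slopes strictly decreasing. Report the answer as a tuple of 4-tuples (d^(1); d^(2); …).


Interval decomposition of M: I[1,4]^2.
HN type (ℓ=4): μ^(1)=17; μ^(2)=1; μ^(3)=-3; μ^(4)=-15

((0, 0, 0, 2); (0, 0, 2, 0); (0, 2, 0, 0); (2, 0, 0, 0))


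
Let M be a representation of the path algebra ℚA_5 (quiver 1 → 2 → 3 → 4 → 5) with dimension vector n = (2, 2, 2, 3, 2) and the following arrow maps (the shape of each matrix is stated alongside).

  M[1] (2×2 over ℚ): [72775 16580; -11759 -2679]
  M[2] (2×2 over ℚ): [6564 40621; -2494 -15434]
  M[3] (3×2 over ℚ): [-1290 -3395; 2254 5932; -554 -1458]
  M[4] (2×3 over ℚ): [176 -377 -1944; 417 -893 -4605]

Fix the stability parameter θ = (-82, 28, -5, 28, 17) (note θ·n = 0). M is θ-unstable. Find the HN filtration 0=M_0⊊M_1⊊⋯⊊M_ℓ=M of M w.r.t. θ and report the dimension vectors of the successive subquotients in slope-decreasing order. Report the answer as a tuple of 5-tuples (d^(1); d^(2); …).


Barcode: M ≅ I[1,5]^2, I[4,4]. HN layers by μ_θ (4 steps, strictly decreasing):
  μ^(1)=28; μ^(2)=45/2; μ^(3)=23/2; μ^(4)=-82

((0, 0, 0, 1, 0); (0, 0, 0, 2, 2); (0, 2, 2, 0, 0); (2, 0, 0, 0, 0))


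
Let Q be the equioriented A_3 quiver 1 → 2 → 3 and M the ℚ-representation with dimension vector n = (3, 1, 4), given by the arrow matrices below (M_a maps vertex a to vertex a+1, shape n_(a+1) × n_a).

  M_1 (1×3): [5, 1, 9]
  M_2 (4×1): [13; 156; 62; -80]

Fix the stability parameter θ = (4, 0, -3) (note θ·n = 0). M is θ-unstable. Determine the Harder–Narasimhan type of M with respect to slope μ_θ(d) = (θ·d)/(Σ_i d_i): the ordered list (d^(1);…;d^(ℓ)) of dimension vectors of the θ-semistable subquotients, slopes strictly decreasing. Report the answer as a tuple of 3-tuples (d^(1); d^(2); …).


Interval decomposition of M: I[1,1]^2, I[1,3], I[3,3]^3.
HN type (ℓ=3): μ^(1)=4; μ^(2)=1/3; μ^(3)=-3

((2, 0, 0); (1, 1, 1); (0, 0, 3))


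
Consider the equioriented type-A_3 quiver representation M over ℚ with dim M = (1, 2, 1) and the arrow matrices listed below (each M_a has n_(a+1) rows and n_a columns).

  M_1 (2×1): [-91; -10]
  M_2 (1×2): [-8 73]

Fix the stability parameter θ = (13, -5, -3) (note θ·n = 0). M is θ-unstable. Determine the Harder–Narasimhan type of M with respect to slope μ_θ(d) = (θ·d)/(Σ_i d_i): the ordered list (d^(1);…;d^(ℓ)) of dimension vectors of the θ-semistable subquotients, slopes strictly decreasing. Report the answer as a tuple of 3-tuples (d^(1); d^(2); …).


Via rank(M_{q-1}∘⋯∘M_p): M ≅ I[1,3], I[2,2].
μ_θ-semistable layers: μ^(1)=5/3; μ^(2)=-5

((1, 1, 1); (0, 1, 0))


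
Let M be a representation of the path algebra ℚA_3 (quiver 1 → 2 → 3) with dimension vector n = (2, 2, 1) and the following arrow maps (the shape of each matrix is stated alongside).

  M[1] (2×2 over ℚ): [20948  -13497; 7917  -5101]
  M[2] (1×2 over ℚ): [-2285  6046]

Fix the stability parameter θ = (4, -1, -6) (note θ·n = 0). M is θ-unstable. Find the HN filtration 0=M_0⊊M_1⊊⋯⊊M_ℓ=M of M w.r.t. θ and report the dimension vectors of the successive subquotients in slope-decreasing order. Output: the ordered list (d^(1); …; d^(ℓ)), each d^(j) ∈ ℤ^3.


Via rank(M_{q-1}∘⋯∘M_p): M ≅ I[1,2], I[1,3].
μ_θ-semistable layers: μ^(1)=3/2; μ^(2)=-1

((1, 1, 0); (1, 1, 1))


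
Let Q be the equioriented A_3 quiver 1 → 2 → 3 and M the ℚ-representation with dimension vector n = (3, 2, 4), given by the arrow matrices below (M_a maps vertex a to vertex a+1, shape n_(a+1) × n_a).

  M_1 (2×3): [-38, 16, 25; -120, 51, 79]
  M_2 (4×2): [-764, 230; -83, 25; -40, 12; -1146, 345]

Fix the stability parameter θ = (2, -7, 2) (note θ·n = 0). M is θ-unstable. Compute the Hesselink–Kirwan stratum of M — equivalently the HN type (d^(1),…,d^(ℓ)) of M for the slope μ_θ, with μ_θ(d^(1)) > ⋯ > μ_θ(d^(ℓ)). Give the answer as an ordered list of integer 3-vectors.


Barcode: M ≅ I[1,1], I[1,3]^2, I[3,3]^2. HN layers by μ_θ (2 steps, strictly decreasing):
  μ^(1)=2; μ^(2)=-5/2

((1, 0, 4); (2, 2, 0))


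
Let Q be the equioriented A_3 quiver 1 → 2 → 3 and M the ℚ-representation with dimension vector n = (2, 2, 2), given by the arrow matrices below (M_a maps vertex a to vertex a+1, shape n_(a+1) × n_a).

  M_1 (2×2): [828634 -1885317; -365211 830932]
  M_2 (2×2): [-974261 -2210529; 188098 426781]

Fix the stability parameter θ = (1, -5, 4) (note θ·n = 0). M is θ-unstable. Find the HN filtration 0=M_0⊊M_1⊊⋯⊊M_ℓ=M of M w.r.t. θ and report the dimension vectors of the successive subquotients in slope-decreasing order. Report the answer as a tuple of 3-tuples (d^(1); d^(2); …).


Via rank(M_{q-1}∘⋯∘M_p): M ≅ I[1,3]^2.
μ_θ-semistable layers: μ^(1)=4; μ^(2)=-2

((0, 0, 2); (2, 2, 0))


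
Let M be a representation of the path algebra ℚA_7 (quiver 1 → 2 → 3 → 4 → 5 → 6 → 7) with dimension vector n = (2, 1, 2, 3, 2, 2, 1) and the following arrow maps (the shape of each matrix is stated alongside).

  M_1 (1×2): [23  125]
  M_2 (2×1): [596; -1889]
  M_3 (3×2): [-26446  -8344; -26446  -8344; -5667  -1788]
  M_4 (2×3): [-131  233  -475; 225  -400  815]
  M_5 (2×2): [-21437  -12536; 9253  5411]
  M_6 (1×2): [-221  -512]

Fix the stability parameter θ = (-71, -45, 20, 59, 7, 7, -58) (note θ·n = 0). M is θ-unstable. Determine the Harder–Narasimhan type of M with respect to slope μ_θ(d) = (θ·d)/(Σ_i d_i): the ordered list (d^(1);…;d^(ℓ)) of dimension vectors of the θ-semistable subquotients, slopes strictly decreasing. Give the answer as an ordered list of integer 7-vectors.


Interval decomposition of M: I[1,1], I[1,3], I[3,7], I[4,4], I[4,6].
HN type (ℓ=6): μ^(1)=59; μ^(2)=73/3; μ^(3)=20; μ^(4)=7; μ^(5)=-45; μ^(6)=-71

((0, 0, 0, 1, 0, 0, 0); (0, 0, 0, 1, 1, 1, 0); (0, 0, 1, 0, 0, 0, 0); (0, 0, 1, 1, 1, 1, 1); (0, 1, 0, 0, 0, 0, 0); (2, 0, 0, 0, 0, 0, 0))


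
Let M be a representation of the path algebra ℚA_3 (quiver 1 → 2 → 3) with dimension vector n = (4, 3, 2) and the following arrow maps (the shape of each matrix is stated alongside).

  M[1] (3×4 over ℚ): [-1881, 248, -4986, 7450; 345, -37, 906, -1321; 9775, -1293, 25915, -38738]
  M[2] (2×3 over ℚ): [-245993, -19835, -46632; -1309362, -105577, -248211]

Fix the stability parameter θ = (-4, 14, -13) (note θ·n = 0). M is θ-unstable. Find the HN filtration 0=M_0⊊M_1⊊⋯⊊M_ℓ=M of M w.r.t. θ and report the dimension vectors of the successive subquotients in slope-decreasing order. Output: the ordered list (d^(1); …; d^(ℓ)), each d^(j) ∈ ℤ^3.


Interval decomposition of M: I[1,1], I[1,2], I[1,3]^2.
HN type (ℓ=3): μ^(1)=14; μ^(2)=1/2; μ^(3)=-4

((0, 1, 0); (0, 2, 2); (4, 0, 0))


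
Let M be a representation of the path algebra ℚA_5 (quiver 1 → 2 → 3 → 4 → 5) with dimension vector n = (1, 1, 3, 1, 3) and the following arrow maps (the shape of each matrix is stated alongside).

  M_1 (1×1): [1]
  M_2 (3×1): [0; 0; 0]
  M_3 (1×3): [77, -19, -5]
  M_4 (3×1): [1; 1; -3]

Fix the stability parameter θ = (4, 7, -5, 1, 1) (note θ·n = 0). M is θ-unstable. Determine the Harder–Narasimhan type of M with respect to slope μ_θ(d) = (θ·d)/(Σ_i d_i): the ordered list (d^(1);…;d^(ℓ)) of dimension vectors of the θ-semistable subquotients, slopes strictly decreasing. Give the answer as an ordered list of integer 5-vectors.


Barcode: M ≅ I[1,2], I[3,3]^2, I[3,5], I[5,5]^2. HN layers by μ_θ (4 steps, strictly decreasing):
  μ^(1)=7; μ^(2)=4; μ^(3)=1; μ^(4)=-5

((0, 1, 0, 0, 0); (1, 0, 0, 0, 0); (0, 0, 0, 1, 3); (0, 0, 3, 0, 0))


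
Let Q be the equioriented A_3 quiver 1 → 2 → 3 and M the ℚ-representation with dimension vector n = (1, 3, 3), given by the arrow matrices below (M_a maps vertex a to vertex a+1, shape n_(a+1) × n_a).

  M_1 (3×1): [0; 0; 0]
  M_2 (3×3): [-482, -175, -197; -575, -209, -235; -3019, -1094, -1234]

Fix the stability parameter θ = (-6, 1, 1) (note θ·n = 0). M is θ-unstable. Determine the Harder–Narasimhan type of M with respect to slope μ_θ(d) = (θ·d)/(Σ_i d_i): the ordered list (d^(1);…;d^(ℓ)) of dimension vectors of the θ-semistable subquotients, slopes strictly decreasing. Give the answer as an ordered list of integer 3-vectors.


Barcode: M ≅ I[1,1], I[2,2], I[2,3]^2, I[3,3]. HN layers by μ_θ (2 steps, strictly decreasing):
  μ^(1)=1; μ^(2)=-6

((0, 3, 3); (1, 0, 0))


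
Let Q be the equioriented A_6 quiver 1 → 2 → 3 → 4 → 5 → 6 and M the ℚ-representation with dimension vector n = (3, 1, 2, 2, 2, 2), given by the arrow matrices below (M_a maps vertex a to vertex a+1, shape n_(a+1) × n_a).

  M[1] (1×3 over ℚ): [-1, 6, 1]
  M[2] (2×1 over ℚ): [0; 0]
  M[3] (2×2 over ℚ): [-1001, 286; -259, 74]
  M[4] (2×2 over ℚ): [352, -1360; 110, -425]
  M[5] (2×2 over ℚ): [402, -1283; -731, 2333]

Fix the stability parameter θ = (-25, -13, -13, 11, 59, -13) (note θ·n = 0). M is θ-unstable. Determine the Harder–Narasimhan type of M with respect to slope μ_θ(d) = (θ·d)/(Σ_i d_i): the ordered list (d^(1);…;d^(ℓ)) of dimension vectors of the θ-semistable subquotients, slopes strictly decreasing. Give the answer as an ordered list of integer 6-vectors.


Barcode: M ≅ I[1,1]^2, I[1,2], I[3,3], I[3,6], I[4,4], I[5,6]. HN layers by μ_θ (4 steps, strictly decreasing):
  μ^(1)=23; μ^(2)=11; μ^(3)=-13; μ^(4)=-25

((0, 0, 0, 0, 2, 2); (0, 0, 0, 2, 0, 0); (0, 1, 2, 0, 0, 0); (3, 0, 0, 0, 0, 0))


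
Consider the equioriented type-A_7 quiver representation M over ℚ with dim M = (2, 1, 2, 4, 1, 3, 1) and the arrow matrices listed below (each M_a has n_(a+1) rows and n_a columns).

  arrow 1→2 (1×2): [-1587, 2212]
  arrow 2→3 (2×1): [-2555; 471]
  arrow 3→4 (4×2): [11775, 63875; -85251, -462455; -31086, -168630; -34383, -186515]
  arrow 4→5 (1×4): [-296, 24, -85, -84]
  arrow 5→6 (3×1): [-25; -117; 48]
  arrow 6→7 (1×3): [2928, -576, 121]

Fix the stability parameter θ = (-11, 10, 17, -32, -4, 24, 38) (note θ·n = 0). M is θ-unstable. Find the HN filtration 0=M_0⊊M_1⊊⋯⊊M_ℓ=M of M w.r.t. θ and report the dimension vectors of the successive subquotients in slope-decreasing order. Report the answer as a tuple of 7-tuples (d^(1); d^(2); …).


Barcode: M ≅ I[1,1], I[1,3], I[3,6], I[4,4]^3, I[6,6], I[6,7]. HN layers by μ_θ (8 steps, strictly decreasing):
  μ^(1)=38; μ^(2)=24; μ^(3)=17; μ^(4)=10; μ^(5)=-4; μ^(6)=-15/2; μ^(7)=-11; μ^(8)=-32

((0, 0, 0, 0, 0, 0, 1); (0, 0, 0, 0, 0, 3, 0); (0, 0, 1, 0, 0, 0, 0); (0, 1, 0, 0, 0, 0, 0); (0, 0, 0, 0, 1, 0, 0); (0, 0, 1, 1, 0, 0, 0); (2, 0, 0, 0, 0, 0, 0); (0, 0, 0, 3, 0, 0, 0))


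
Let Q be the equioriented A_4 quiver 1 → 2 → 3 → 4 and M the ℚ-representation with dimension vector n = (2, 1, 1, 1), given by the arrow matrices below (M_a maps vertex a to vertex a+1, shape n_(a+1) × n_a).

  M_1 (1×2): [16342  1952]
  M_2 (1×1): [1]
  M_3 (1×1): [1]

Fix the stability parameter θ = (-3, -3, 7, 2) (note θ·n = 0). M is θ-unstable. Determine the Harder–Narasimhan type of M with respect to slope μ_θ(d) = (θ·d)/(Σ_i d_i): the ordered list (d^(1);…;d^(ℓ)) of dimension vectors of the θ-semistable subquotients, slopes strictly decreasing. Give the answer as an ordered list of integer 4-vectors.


Interval decomposition of M: I[1,1], I[1,4].
HN type (ℓ=2): μ^(1)=9/2; μ^(2)=-3

((0, 0, 1, 1); (2, 1, 0, 0))


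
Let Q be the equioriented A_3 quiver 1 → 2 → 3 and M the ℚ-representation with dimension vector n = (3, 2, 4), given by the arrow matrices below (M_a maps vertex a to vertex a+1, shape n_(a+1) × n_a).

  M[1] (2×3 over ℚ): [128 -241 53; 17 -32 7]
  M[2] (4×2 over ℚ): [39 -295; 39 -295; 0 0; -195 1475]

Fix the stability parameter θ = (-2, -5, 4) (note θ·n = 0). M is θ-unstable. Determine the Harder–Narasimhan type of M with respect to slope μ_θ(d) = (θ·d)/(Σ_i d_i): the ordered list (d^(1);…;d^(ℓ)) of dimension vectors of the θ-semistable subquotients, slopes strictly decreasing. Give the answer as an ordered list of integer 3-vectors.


Via rank(M_{q-1}∘⋯∘M_p): M ≅ I[1,1], I[1,2], I[1,3], I[3,3]^3.
μ_θ-semistable layers: μ^(1)=4; μ^(2)=-2; μ^(3)=-7/2

((0, 0, 4); (1, 0, 0); (2, 2, 0))


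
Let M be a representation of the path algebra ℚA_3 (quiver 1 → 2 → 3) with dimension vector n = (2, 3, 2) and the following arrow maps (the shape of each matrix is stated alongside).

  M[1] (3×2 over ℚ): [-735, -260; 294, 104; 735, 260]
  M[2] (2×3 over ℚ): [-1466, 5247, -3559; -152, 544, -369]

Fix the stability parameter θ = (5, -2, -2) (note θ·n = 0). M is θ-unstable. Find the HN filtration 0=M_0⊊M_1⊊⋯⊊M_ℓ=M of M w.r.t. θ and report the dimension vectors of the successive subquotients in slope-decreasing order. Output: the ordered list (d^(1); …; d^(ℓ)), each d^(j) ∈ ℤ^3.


Via rank(M_{q-1}∘⋯∘M_p): M ≅ I[1,1], I[1,3], I[2,2], I[2,3].
μ_θ-semistable layers: μ^(1)=5; μ^(2)=1/3; μ^(3)=-2

((1, 0, 0); (1, 1, 1); (0, 2, 1))


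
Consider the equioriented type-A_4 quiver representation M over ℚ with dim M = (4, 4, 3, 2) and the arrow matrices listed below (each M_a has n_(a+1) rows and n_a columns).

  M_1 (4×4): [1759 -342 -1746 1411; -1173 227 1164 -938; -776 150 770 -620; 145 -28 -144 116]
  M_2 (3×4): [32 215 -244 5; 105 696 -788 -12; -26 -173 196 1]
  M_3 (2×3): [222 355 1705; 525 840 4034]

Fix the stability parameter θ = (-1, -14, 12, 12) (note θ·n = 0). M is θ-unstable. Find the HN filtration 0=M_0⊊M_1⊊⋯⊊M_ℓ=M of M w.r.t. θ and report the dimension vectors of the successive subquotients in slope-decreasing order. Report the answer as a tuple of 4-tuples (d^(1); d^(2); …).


Interval decomposition of M: I[1,2]^2, I[1,4]^2, I[3,3].
HN type (ℓ=2): μ^(1)=12; μ^(2)=-15/2

((0, 0, 3, 2); (4, 4, 0, 0))


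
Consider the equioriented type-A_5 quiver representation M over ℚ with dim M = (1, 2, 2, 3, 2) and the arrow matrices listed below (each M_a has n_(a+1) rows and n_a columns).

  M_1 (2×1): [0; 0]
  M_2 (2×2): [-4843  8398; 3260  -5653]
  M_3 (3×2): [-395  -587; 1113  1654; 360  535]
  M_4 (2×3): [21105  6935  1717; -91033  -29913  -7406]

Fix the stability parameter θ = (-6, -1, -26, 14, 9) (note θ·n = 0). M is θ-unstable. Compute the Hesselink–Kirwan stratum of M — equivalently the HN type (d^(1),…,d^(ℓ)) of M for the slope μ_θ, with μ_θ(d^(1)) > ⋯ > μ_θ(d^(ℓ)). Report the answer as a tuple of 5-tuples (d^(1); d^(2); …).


Via rank(M_{q-1}∘⋯∘M_p): M ≅ I[1,1], I[2,4], I[2,5], I[4,5].
μ_θ-semistable layers: μ^(1)=14; μ^(2)=23/2; μ^(3)=-6; μ^(4)=-27/2

((0, 0, 0, 1, 0); (0, 0, 0, 2, 2); (1, 0, 0, 0, 0); (0, 2, 2, 0, 0))


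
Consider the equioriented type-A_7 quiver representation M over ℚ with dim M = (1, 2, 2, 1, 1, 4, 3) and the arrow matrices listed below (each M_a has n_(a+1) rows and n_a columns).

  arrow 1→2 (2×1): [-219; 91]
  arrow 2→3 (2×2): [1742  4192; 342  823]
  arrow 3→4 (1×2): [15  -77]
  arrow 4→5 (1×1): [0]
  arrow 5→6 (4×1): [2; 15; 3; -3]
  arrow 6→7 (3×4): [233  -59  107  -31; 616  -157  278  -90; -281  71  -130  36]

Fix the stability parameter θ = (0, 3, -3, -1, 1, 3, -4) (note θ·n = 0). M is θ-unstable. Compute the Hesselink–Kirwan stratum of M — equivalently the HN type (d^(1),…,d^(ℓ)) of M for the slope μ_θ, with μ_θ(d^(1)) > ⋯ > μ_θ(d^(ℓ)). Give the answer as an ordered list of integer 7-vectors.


Interval decomposition of M: I[1,4], I[2,3], I[5,7], I[6,6], I[6,7]^2.
HN type (ℓ=4): μ^(1)=3; μ^(2)=0; μ^(3)=-1/4; μ^(4)=-1/2

((0, 0, 0, 0, 0, 1, 0); (0, 1, 1, 0, 1, 1, 1); (1, 1, 1, 1, 0, 0, 0); (0, 0, 0, 0, 0, 2, 2))


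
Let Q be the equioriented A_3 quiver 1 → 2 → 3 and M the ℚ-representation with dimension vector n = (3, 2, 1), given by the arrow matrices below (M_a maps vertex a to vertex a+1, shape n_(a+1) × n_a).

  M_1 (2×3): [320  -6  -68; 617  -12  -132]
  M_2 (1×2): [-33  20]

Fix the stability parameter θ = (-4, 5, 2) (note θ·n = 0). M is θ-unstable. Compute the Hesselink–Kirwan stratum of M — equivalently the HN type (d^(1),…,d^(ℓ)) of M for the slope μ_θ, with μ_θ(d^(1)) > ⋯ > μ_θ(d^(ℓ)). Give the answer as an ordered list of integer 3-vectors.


Interval decomposition of M: I[1,1], I[1,2], I[1,3].
HN type (ℓ=3): μ^(1)=5; μ^(2)=7/2; μ^(3)=-4

((0, 1, 0); (0, 1, 1); (3, 0, 0))


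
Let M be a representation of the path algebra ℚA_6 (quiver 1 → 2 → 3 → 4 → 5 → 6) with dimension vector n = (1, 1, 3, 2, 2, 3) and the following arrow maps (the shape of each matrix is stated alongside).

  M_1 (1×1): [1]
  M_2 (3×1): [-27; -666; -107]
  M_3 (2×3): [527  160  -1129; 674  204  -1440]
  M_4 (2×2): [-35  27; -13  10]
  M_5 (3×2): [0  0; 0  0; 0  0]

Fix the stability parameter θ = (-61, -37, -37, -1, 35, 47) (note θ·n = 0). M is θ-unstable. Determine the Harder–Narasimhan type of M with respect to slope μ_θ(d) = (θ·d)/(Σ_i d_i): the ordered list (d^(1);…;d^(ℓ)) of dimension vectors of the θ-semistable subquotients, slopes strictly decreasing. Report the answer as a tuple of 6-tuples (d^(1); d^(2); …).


Via rank(M_{q-1}∘⋯∘M_p): M ≅ I[1,5], I[3,3], I[3,5], I[6,6]^3.
μ_θ-semistable layers: μ^(1)=47; μ^(2)=35; μ^(3)=-1; μ^(4)=-37; μ^(5)=-61

((0, 0, 0, 0, 0, 3); (0, 0, 0, 0, 2, 0); (0, 0, 0, 2, 0, 0); (0, 1, 3, 0, 0, 0); (1, 0, 0, 0, 0, 0))


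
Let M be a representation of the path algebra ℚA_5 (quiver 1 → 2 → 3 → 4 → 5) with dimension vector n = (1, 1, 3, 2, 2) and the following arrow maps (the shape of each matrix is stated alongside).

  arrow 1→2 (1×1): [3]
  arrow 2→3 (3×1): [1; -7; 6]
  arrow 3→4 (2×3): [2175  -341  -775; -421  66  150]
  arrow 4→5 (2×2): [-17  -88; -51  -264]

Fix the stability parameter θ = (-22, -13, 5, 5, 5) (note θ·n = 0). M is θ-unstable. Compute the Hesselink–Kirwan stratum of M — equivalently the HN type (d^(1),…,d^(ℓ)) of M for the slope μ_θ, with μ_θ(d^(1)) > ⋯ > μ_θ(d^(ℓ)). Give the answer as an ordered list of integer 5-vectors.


Barcode: M ≅ I[1,4], I[3,3], I[3,5], I[5,5]. HN layers by μ_θ (3 steps, strictly decreasing):
  μ^(1)=5; μ^(2)=-13; μ^(3)=-22

((0, 0, 3, 2, 2); (0, 1, 0, 0, 0); (1, 0, 0, 0, 0))


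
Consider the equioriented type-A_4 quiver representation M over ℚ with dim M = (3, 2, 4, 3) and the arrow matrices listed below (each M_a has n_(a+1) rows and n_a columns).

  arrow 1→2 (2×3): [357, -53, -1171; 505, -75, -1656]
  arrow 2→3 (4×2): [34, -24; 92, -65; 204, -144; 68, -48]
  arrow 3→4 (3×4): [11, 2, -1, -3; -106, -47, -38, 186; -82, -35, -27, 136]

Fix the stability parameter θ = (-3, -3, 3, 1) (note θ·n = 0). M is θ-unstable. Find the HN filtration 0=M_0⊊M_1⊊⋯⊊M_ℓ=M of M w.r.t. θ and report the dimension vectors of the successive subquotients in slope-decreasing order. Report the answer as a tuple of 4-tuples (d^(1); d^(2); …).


Interval decomposition of M: I[1,1], I[1,4]^2, I[3,3], I[3,4].
HN type (ℓ=3): μ^(1)=3; μ^(2)=2; μ^(3)=-3

((0, 0, 1, 0); (0, 0, 3, 3); (3, 2, 0, 0))


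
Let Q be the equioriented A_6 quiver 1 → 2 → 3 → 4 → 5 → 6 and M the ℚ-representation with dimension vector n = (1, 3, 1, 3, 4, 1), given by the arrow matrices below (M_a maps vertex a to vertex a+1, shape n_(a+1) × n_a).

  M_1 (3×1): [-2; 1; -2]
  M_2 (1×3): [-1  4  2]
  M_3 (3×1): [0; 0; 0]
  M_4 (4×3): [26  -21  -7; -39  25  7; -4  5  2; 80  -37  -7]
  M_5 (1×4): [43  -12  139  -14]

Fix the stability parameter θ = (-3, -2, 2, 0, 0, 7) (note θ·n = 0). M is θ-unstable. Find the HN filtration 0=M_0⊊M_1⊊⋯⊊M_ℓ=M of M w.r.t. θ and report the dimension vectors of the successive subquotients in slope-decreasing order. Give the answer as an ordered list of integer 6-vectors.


Barcode: M ≅ I[1,3], I[2,2]^2, I[4,5]^2, I[4,6], I[5,5]. HN layers by μ_θ (5 steps, strictly decreasing):
  μ^(1)=7; μ^(2)=2; μ^(3)=0; μ^(4)=-2; μ^(5)=-3

((0, 0, 0, 0, 0, 1); (0, 0, 1, 0, 0, 0); (0, 0, 0, 3, 4, 0); (0, 3, 0, 0, 0, 0); (1, 0, 0, 0, 0, 0))


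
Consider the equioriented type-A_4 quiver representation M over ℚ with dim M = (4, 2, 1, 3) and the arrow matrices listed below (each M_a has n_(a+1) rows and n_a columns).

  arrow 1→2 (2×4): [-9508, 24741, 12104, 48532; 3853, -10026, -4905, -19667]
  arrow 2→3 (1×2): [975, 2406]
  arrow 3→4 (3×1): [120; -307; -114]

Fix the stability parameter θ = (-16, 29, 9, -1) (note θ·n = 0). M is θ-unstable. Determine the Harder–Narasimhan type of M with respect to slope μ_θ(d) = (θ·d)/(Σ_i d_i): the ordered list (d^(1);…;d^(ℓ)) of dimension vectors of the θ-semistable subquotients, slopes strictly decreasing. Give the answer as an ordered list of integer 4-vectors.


Interval decomposition of M: I[1,1]^2, I[1,2], I[1,4], I[4,4]^2.
HN type (ℓ=4): μ^(1)=29; μ^(2)=37/3; μ^(3)=-1; μ^(4)=-16

((0, 1, 0, 0); (0, 1, 1, 1); (0, 0, 0, 2); (4, 0, 0, 0))


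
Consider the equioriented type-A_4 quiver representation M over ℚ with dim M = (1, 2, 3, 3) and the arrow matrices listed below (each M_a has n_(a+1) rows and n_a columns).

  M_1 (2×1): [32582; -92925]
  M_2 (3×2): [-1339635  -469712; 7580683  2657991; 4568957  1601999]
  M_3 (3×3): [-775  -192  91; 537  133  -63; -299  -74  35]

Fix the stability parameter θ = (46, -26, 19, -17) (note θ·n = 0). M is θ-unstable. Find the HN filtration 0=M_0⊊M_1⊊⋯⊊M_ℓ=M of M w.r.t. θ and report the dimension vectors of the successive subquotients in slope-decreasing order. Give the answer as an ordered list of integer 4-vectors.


Barcode: M ≅ I[1,4], I[2,4], I[3,3], I[4,4]. HN layers by μ_θ (5 steps, strictly decreasing):
  μ^(1)=19; μ^(2)=11/2; μ^(3)=1; μ^(4)=-17; μ^(5)=-26

((0, 0, 1, 0); (1, 1, 1, 1); (0, 0, 1, 1); (0, 0, 0, 1); (0, 1, 0, 0))


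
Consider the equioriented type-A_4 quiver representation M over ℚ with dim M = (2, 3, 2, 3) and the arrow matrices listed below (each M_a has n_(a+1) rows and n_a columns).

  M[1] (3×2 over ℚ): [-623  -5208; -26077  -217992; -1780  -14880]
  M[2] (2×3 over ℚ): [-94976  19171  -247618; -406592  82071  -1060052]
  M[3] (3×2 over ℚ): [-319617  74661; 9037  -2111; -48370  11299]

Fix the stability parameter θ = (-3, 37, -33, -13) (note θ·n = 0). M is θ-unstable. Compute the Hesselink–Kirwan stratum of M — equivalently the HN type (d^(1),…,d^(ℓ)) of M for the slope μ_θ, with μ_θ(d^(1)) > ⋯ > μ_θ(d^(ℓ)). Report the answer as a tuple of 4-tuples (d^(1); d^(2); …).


Via rank(M_{q-1}∘⋯∘M_p): M ≅ I[1,1], I[1,4], I[2,2], I[2,4], I[4,4].
μ_θ-semistable layers: μ^(1)=37; μ^(2)=-3; μ^(3)=-13

((0, 1, 0, 0); (2, 2, 2, 2); (0, 0, 0, 1))


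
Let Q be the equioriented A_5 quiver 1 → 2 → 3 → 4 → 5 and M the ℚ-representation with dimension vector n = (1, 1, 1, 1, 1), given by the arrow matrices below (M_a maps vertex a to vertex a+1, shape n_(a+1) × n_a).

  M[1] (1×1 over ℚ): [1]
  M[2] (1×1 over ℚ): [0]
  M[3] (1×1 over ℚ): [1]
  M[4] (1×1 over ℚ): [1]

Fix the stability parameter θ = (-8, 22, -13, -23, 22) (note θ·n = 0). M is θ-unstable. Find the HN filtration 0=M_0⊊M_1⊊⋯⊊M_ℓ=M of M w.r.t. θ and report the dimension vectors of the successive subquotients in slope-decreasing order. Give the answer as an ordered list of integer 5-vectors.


Interval decomposition of M: I[1,2], I[3,5].
HN type (ℓ=3): μ^(1)=22; μ^(2)=-8; μ^(3)=-18

((0, 1, 0, 0, 1); (1, 0, 0, 0, 0); (0, 0, 1, 1, 0))


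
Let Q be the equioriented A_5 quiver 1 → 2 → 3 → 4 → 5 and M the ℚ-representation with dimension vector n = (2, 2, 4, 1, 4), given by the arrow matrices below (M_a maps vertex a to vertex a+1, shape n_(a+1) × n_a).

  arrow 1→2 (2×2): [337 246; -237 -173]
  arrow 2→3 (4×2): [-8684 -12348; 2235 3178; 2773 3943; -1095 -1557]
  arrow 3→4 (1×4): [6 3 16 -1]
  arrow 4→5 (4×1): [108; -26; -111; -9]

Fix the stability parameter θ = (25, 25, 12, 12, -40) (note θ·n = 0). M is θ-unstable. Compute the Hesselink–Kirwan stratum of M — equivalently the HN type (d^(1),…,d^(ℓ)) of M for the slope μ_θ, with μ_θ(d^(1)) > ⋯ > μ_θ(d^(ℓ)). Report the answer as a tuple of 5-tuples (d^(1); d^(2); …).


Barcode: M ≅ I[1,3], I[1,5], I[3,3]^2, I[5,5]^3. HN layers by μ_θ (4 steps, strictly decreasing):
  μ^(1)=62/3; μ^(2)=12; μ^(3)=34/5; μ^(4)=-40

((1, 1, 1, 0, 0); (0, 0, 2, 0, 0); (1, 1, 1, 1, 1); (0, 0, 0, 0, 3))


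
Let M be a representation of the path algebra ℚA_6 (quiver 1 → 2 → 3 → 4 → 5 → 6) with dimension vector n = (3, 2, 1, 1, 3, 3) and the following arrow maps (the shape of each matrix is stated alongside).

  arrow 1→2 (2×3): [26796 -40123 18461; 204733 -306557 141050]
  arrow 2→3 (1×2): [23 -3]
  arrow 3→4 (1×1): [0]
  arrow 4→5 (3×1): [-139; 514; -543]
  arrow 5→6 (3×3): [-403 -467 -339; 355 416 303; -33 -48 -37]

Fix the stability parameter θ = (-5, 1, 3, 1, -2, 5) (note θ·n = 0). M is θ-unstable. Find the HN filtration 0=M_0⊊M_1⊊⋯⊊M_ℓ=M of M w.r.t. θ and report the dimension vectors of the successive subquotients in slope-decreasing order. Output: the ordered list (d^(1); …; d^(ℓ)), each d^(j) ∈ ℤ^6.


Via rank(M_{q-1}∘⋯∘M_p): M ≅ I[1,1], I[1,2], I[1,3], I[4,6], I[5,5], I[5,6], I[6,6].
μ_θ-semistable layers: μ^(1)=5; μ^(2)=3; μ^(3)=1; μ^(4)=-1/2; μ^(5)=-2; μ^(6)=-5

((0, 0, 0, 0, 0, 3); (0, 0, 1, 0, 0, 0); (0, 2, 0, 0, 0, 0); (0, 0, 0, 1, 1, 0); (0, 0, 0, 0, 2, 0); (3, 0, 0, 0, 0, 0))
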